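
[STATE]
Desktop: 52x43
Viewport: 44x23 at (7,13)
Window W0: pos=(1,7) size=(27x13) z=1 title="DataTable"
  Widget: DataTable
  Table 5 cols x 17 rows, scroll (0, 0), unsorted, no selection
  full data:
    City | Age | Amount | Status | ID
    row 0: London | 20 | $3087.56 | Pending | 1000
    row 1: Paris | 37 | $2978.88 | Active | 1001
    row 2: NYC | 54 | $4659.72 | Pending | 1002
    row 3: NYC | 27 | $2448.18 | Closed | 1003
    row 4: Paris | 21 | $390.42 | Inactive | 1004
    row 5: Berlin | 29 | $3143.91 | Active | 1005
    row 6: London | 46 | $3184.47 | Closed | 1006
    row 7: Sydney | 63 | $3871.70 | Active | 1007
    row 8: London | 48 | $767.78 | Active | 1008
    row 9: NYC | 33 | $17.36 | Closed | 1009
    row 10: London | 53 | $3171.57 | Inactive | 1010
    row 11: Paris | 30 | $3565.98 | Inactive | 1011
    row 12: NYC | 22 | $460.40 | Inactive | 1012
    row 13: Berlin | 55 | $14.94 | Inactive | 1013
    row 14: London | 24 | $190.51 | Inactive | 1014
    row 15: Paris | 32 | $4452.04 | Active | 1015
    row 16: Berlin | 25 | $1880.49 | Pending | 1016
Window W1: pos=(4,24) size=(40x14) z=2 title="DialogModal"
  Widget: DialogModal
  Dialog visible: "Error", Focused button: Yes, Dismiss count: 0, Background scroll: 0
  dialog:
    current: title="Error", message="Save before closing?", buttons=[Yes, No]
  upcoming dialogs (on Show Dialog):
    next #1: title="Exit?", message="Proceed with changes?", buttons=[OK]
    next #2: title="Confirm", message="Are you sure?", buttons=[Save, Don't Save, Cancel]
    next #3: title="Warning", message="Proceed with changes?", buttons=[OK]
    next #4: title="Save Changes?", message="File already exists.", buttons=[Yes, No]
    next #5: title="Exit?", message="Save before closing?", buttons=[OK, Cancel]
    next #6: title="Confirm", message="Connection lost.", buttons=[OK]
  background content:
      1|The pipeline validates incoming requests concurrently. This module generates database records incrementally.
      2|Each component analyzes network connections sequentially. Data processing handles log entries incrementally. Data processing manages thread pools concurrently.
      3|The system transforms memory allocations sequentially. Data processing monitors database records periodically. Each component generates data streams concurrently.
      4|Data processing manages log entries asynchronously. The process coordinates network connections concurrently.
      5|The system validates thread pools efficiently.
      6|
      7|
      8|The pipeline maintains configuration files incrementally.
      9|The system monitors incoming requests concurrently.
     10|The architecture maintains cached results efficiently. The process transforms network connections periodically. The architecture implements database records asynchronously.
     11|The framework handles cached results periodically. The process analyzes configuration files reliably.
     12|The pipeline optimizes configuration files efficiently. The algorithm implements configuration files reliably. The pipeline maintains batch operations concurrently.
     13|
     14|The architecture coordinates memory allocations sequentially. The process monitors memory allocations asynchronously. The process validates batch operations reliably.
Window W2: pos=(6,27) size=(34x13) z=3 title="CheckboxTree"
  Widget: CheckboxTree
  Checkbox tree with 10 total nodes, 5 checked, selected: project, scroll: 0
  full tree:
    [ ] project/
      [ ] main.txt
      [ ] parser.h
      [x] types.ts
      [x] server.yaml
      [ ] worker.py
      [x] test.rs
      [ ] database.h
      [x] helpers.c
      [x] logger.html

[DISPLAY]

 │37 │$2978.88│Activ┃                       
 │54 │$4659.72│Pendi┃                       
 │27 │$2448.18│Close┃                       
 │21 │$390.42 │Inact┃                       
n│29 │$3143.91│Activ┃                       
n│46 │$3184.47│Close┃                       
━━━━━━━━━━━━━━━━━━━━┛                       
                                            
                                            
                                            
                                            
━━━━━━━━━━━━━━━━━━━━━━━━━━━━━━━━━━━━┓       
ialogModal                          ┃       
────────────────────────────────────┨       
━━━━━━━━━━━━━━━━━━━━━━━━━━━━━━━━┓ues┃       
 CheckboxTree                   ┃nec┃       
────────────────────────────────┨tio┃       
>[-] project/                   ┃ as┃       
   [ ] main.txt                 ┃ffi┃       
   [ ] parser.h                 ┃   ┃       
   [x] types.ts                 ┃   ┃       
   [x] server.yaml              ┃n f┃       
   [ ] worker.py                ┃ts ┃       


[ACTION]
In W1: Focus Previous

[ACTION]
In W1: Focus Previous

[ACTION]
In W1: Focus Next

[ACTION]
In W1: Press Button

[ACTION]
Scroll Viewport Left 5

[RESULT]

Paris │37 │$2978.88│Activ┃                  
NYC   │54 │$4659.72│Pendi┃                  
NYC   │27 │$2448.18│Close┃                  
Paris │21 │$390.42 │Inact┃                  
Berlin│29 │$3143.91│Activ┃                  
London│46 │$3184.47│Close┃                  
━━━━━━━━━━━━━━━━━━━━━━━━━┛                  
                                            
                                            
                                            
                                            
  ┏━━━━━━━━━━━━━━━━━━━━━━━━━━━━━━━━━━━━━━┓  
  ┃ DialogModal                          ┃  
  ┠──────────────────────────────────────┨  
  ┃T┏━━━━━━━━━━━━━━━━━━━━━━━━━━━━━━━━┓ues┃  
  ┃E┃ CheckboxTree                   ┃nec┃  
  ┃T┠────────────────────────────────┨tio┃  
  ┃D┃>[-] project/                   ┃ as┃  
  ┃T┃   [ ] main.txt                 ┃ffi┃  
  ┃ ┃   [ ] parser.h                 ┃   ┃  
  ┃ ┃   [x] types.ts                 ┃   ┃  
  ┃T┃   [x] server.yaml              ┃n f┃  
  ┃T┃   [ ] worker.py                ┃ts ┃  


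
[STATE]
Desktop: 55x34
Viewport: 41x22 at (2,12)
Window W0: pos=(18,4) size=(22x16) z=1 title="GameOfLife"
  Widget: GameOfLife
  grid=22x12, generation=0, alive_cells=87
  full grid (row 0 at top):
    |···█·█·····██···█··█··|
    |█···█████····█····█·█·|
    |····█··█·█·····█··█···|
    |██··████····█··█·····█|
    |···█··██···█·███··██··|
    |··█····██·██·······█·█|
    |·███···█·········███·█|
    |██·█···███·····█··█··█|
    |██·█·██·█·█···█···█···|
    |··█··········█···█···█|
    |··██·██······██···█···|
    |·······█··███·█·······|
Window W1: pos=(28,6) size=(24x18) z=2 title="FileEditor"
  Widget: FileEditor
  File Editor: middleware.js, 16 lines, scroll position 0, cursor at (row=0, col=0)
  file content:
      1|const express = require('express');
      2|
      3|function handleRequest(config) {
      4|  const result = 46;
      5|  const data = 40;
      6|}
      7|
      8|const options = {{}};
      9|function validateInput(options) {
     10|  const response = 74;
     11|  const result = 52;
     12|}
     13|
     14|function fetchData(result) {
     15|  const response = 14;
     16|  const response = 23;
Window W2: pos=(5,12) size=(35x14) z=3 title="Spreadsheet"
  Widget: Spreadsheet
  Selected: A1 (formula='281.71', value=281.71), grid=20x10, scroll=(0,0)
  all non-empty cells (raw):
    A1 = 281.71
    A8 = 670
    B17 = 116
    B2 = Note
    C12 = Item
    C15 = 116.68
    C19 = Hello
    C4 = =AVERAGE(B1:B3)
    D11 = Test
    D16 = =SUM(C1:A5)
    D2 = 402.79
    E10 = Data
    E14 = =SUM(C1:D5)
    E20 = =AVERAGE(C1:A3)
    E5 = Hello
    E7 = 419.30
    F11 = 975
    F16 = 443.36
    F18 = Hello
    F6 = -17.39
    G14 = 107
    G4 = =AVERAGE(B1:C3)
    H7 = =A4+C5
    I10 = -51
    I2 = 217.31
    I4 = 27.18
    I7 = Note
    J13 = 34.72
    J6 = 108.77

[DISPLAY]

   ┏━━━━━━━━━━━━━━━━━━━━━━━━━━━━━━━━━┓ult
   ┃ Spreadsheet                     ┃a =
   ┠─────────────────────────────────┨   
   ┃A1: 281.71                       ┃   
   ┃       A       B       C       D ┃ns 
   ┃---------------------------------┃lid
   ┃  1 [281.71]       0       0     ┃pon
   ┃  2        0Note           0  402┃ult
   ┃  3        0       0       0     ┃   
   ┃  4        0       0       0     ┃   
   ┃  5        0       0       0     ┃tch
   ┃  6        0       0       0     ┃━━━
   ┃  7        0       0       0     ┃   
   ┗━━━━━━━━━━━━━━━━━━━━━━━━━━━━━━━━━┛   
                                         
                                         
                                         
                                         
                                         
                                         
                                         
                                         


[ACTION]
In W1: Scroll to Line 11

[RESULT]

   ┏━━━━━━━━━━━━━━━━━━━━━━━━━━━━━━━━━┓   
   ┃ Spreadsheet                     ┃   
   ┠─────────────────────────────────┨ns 
   ┃A1: 281.71                       ┃lid
   ┃       A       B       C       D ┃pon
   ┃---------------------------------┃ult
   ┃  1 [281.71]       0       0     ┃   
   ┃  2        0Note           0  402┃   
   ┃  3        0       0       0     ┃tch
   ┃  4        0       0       0     ┃pon
   ┃  5        0       0       0     ┃pon
   ┃  6        0       0       0     ┃━━━
   ┃  7        0       0       0     ┃   
   ┗━━━━━━━━━━━━━━━━━━━━━━━━━━━━━━━━━┛   
                                         
                                         
                                         
                                         
                                         
                                         
                                         
                                         


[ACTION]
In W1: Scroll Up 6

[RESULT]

   ┏━━━━━━━━━━━━━━━━━━━━━━━━━━━━━━━━━┓ult
   ┃ Spreadsheet                     ┃a =
   ┠─────────────────────────────────┨   
   ┃A1: 281.71                       ┃   
   ┃       A       B       C       D ┃ns 
   ┃---------------------------------┃lid
   ┃  1 [281.71]       0       0     ┃pon
   ┃  2        0Note           0  402┃ult
   ┃  3        0       0       0     ┃   
   ┃  4        0       0       0     ┃   
   ┃  5        0       0       0     ┃tch
   ┃  6        0       0       0     ┃━━━
   ┃  7        0       0       0     ┃   
   ┗━━━━━━━━━━━━━━━━━━━━━━━━━━━━━━━━━┛   
                                         
                                         
                                         
                                         
                                         
                                         
                                         
                                         


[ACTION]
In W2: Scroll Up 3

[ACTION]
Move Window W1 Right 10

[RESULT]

   ┏━━━━━━━━━━━━━━━━━━━━━━━━━━━━━━━━━┓res
   ┃ Spreadsheet                     ┃dat
   ┠─────────────────────────────────┨   
   ┃A1: 281.71                       ┃   
   ┃       A       B       C       D ┃tio
   ┃---------------------------------┃ va
   ┃  1 [281.71]       0       0     ┃res
   ┃  2        0Note           0  402┃res
   ┃  3        0       0       0     ┃   
   ┃  4        0       0       0     ┃   
   ┃  5        0       0       0     ┃ fe
   ┃  6        0       0       0     ┃━━━
   ┃  7        0       0       0     ┃   
   ┗━━━━━━━━━━━━━━━━━━━━━━━━━━━━━━━━━┛   
                                         
                                         
                                         
                                         
                                         
                                         
                                         
                                         


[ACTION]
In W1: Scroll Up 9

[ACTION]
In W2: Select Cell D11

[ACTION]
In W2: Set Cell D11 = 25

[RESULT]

   ┏━━━━━━━━━━━━━━━━━━━━━━━━━━━━━━━━━┓res
   ┃ Spreadsheet                     ┃dat
   ┠─────────────────────────────────┨   
   ┃D11: 25                          ┃   
   ┃       A       B       C       D ┃tio
   ┃---------------------------------┃ va
   ┃  1   281.71       0       0     ┃res
   ┃  2        0Note           0  402┃res
   ┃  3        0       0       0     ┃   
   ┃  4        0       0       0     ┃   
   ┃  5        0       0       0     ┃ fe
   ┃  6        0       0       0     ┃━━━
   ┃  7        0       0       0     ┃   
   ┗━━━━━━━━━━━━━━━━━━━━━━━━━━━━━━━━━┛   
                                         
                                         
                                         
                                         
                                         
                                         
                                         
                                         


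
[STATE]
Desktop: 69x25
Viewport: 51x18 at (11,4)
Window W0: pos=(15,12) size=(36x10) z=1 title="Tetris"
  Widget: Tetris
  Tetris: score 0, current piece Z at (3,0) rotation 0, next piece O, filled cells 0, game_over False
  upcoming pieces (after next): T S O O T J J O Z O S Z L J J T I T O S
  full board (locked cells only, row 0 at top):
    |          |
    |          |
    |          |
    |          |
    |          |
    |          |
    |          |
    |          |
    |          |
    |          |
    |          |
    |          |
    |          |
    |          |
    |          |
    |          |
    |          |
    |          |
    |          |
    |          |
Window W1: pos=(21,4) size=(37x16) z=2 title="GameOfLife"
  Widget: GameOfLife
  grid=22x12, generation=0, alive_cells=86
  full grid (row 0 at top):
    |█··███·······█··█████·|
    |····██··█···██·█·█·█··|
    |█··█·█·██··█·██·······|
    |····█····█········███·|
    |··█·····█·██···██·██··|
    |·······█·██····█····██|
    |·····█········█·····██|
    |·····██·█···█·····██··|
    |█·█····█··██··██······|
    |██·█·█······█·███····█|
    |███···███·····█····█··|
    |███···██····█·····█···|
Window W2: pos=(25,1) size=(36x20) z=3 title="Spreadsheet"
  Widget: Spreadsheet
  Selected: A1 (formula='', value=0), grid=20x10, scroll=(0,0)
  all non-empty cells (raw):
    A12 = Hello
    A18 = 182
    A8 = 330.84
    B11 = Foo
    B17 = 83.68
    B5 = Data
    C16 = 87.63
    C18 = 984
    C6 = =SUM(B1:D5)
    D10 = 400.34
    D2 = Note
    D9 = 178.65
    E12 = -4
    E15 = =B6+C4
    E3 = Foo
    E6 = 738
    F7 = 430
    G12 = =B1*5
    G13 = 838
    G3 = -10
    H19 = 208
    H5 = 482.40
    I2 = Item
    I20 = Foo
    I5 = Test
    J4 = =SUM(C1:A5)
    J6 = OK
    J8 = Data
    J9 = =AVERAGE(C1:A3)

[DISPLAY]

          ┏━━━┃A1:                               ┃ 
          ┃ Ga┃       A       B       C       D  ┃ 
          ┠───┃----------------------------------┃ 
          ┃Gen┃  1      [0]       0       0      ┃ 
          ┃█··┃  2        0       0       0Note  ┃ 
          ┃···┃  3        0       0       0      ┃ 
          ┃█··┃  4        0       0       0      ┃ 
          ┃···┃  5        0Data           0      ┃ 
    ┏━━━━━┃··█┃  6        0       0       0      ┃ 
    ┃ Tetr┃···┃  7        0       0       0      ┃ 
    ┠─────┃···┃  8   330.84       0       0      ┃ 
    ┃     ┃···┃  9        0       0       0  178.┃ 
    ┃     ┃█·█┃ 10        0       0       0  400.┃ 
    ┃     ┃██·┃ 11        0Foo            0      ┃ 
    ┃     ┃███┃ 12 Hello          0       0      ┃ 
    ┃     ┗━━━┃ 13        0       0       0      ┃ 
    ┃         ┗━━━━━━━━━━━━━━━━━━━━━━━━━━━━━━━━━━┛ 
    ┗━━━━━━━━━━━━━━━━━━━━━━━━━━━━━━━━━━┛           


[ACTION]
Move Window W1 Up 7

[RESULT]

          ┃█··┃A1:                               ┃ 
          ┃···┃       A       B       C       D  ┃ 
          ┃█··┃----------------------------------┃ 
          ┃···┃  1      [0]       0       0      ┃ 
          ┃··█┃  2        0       0       0Note  ┃ 
          ┃···┃  3        0       0       0      ┃ 
          ┃···┃  4        0       0       0      ┃ 
          ┃···┃  5        0Data           0      ┃ 
    ┏━━━━━┃█·█┃  6        0       0       0      ┃ 
    ┃ Tetr┃██·┃  7        0       0       0      ┃ 
    ┠─────┃███┃  8   330.84       0       0      ┃ 
    ┃     ┗━━━┃  9        0       0       0  178.┃ 
    ┃         ┃ 10        0       0       0  400.┃ 
    ┃         ┃ 11        0Foo            0      ┃ 
    ┃         ┃ 12 Hello          0       0      ┃ 
    ┃         ┃ 13        0       0       0      ┃ 
    ┃         ┗━━━━━━━━━━━━━━━━━━━━━━━━━━━━━━━━━━┛ 
    ┗━━━━━━━━━━━━━━━━━━━━━━━━━━━━━━━━━━┛           


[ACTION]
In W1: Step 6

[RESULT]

          ┃···┃A1:                               ┃ 
          ┃···┃       A       B       C       D  ┃ 
          ┃···┃----------------------------------┃ 
          ┃···┃  1      [0]       0       0      ┃ 
          ┃···┃  2        0       0       0Note  ┃ 
          ┃···┃  3        0       0       0      ┃ 
          ┃···┃  4        0       0       0      ┃ 
          ┃···┃  5        0Data           0      ┃ 
    ┏━━━━━┃···┃  6        0       0       0      ┃ 
    ┃ Tetr┃···┃  7        0       0       0      ┃ 
    ┠─────┃···┃  8   330.84       0       0      ┃ 
    ┃     ┗━━━┃  9        0       0       0  178.┃ 
    ┃         ┃ 10        0       0       0  400.┃ 
    ┃         ┃ 11        0Foo            0      ┃ 
    ┃         ┃ 12 Hello          0       0      ┃ 
    ┃         ┃ 13        0       0       0      ┃ 
    ┃         ┗━━━━━━━━━━━━━━━━━━━━━━━━━━━━━━━━━━┛ 
    ┗━━━━━━━━━━━━━━━━━━━━━━━━━━━━━━━━━━┛           


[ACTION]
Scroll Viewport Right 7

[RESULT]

   ┃···┃A1:                               ┃        
   ┃···┃       A       B       C       D  ┃        
   ┃···┃----------------------------------┃        
   ┃···┃  1      [0]       0       0      ┃        
   ┃···┃  2        0       0       0Note  ┃        
   ┃···┃  3        0       0       0      ┃        
   ┃···┃  4        0       0       0      ┃        
   ┃···┃  5        0Data           0      ┃        
━━━┃···┃  6        0       0       0      ┃        
etr┃···┃  7        0       0       0      ┃        
───┃···┃  8   330.84       0       0      ┃        
   ┗━━━┃  9        0       0       0  178.┃        
       ┃ 10        0       0       0  400.┃        
       ┃ 11        0Foo            0      ┃        
       ┃ 12 Hello          0       0      ┃        
       ┃ 13        0       0       0      ┃        
       ┗━━━━━━━━━━━━━━━━━━━━━━━━━━━━━━━━━━┛        
━━━━━━━━━━━━━━━━━━━━━━━━━━━━━━━━┛                  


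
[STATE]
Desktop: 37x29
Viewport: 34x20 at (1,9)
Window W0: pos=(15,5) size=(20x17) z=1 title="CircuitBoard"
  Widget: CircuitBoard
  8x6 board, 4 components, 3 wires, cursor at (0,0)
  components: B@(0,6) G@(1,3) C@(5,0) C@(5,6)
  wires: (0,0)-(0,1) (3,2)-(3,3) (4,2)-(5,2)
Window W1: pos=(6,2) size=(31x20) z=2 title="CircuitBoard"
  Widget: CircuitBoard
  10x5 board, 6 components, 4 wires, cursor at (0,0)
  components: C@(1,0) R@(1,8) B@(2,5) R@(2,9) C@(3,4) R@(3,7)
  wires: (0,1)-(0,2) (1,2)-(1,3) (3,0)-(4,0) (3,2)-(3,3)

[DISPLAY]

     ┃                            
     ┃2                       B   
     ┃                            
     ┃3   ·       · ─ ·   C       
     ┃    │                       
     ┃4   ·                       
     ┃Cursor: (0,0)               
     ┃                            
     ┃                            
     ┃                            
     ┃                            
     ┃                            
     ┗━━━━━━━━━━━━━━━━━━━━━━━━━━━━
                                  
                                  
                                  
                                  
                                  
                                  
                                  


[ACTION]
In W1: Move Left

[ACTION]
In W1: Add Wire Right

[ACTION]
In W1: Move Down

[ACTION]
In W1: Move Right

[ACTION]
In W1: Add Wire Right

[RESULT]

     ┃                            
     ┃2                       B   
     ┃                            
     ┃3   ·       · ─ ·   C       
     ┃    │                       
     ┃4   ·                       
     ┃Cursor: (1,1)               
     ┃                            
     ┃                            
     ┃                            
     ┃                            
     ┃                            
     ┗━━━━━━━━━━━━━━━━━━━━━━━━━━━━
                                  
                                  
                                  
                                  
                                  
                                  
                                  


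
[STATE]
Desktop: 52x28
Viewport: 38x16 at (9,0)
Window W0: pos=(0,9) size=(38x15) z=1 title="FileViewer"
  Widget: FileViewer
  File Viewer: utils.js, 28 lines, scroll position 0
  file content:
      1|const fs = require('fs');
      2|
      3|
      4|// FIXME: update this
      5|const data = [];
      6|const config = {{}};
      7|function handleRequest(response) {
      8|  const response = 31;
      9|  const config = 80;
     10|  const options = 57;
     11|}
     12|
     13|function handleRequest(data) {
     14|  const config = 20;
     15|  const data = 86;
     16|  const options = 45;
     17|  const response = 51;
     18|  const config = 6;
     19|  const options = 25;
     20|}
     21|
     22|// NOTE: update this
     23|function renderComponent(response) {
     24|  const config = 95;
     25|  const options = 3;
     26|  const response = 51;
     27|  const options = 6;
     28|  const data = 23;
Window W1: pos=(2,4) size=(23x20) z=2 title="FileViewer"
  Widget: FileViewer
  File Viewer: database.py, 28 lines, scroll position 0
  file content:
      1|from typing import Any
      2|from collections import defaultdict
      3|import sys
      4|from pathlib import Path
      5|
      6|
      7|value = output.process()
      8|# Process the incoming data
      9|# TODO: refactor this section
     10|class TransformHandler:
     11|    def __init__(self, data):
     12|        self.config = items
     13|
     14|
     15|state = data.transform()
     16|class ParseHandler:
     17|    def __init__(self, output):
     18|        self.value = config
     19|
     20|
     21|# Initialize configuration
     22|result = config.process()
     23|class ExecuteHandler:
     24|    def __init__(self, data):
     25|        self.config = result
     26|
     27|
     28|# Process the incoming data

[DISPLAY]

                                      
                                      
                                      
                                      
━━━━━━━━━━━━━━━┓                      
iewer          ┃                      
───────────────┨                      
yping import A▲┃                      
ollections imp█┃                      
 sys          ░┃━━━━━━━━━━━━┓         
athlib import ░┃            ┃         
              ░┃────────────┨         
              ░┃;          ▲┃         
= output.proce░┃           █┃         
ess the incomi░┃           ░┃         
: refactor thi░┃           ░┃         


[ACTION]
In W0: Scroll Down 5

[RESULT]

                                      
                                      
                                      
                                      
━━━━━━━━━━━━━━━┓                      
iewer          ┃                      
───────────────┨                      
yping import A▲┃                      
ollections imp█┃                      
 sys          ░┃━━━━━━━━━━━━┓         
athlib import ░┃            ┃         
              ░┃────────────┨         
              ░┃           ▲┃         
= output.proce░┃esponse) { ░┃         
ess the incomi░┃           ░┃         
: refactor thi░┃           █┃         


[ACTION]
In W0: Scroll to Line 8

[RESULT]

                                      
                                      
                                      
                                      
━━━━━━━━━━━━━━━┓                      
iewer          ┃                      
───────────────┨                      
yping import A▲┃                      
ollections imp█┃                      
 sys          ░┃━━━━━━━━━━━━┓         
athlib import ░┃            ┃         
              ░┃────────────┨         
              ░┃           ▲┃         
= output.proce░┃           ░┃         
ess the incomi░┃           ░┃         
: refactor thi░┃           ░┃         


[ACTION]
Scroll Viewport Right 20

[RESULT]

                                      
                                      
                                      
                                      
━━━━━━━━━━┓                           
          ┃                           
──────────┨                           
 import A▲┃                           
tions imp█┃                           
         ░┃━━━━━━━━━━━━┓              
b import ░┃            ┃              
         ░┃────────────┨              
         ░┃           ▲┃              
put.proce░┃           ░┃              
he incomi░┃           ░┃              
actor thi░┃           ░┃              


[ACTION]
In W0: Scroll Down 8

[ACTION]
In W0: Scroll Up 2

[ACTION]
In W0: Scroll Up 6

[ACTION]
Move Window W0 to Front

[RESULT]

                                      
                                      
                                      
                                      
━━━━━━━━━━┓                           
          ┃                           
──────────┨                           
 import A▲┃                           
tions imp█┃                           
━━━━━━━━━━━━━━━━━━━━━━━┓              
                       ┃              
───────────────────────┨              
nse = 31;             ▲┃              
g = 80;               ░┃              
ns = 57;              ░┃              
                      ░┃              


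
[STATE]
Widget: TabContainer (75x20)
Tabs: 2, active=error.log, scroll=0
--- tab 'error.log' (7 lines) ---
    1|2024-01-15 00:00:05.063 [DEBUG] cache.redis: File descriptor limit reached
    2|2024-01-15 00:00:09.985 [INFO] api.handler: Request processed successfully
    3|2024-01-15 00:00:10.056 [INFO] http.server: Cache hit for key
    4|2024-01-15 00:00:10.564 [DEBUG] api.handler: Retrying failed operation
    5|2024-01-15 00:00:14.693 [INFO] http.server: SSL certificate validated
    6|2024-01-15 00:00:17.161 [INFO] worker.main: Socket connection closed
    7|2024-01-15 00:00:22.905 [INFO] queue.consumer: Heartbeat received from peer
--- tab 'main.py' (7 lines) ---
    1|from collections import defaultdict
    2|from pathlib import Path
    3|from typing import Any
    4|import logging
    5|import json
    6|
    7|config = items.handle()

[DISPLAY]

[error.log]│ main.py                                                       
───────────────────────────────────────────────────────────────────────────
2024-01-15 00:00:05.063 [DEBUG] cache.redis: File descriptor limit reached 
2024-01-15 00:00:09.985 [INFO] api.handler: Request processed successfully 
2024-01-15 00:00:10.056 [INFO] http.server: Cache hit for key              
2024-01-15 00:00:10.564 [DEBUG] api.handler: Retrying failed operation     
2024-01-15 00:00:14.693 [INFO] http.server: SSL certificate validated      
2024-01-15 00:00:17.161 [INFO] worker.main: Socket connection closed       
2024-01-15 00:00:22.905 [INFO] queue.consumer: Heartbeat received from peer
                                                                           
                                                                           
                                                                           
                                                                           
                                                                           
                                                                           
                                                                           
                                                                           
                                                                           
                                                                           
                                                                           


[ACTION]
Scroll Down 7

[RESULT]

[error.log]│ main.py                                                       
───────────────────────────────────────────────────────────────────────────
2024-01-15 00:00:22.905 [INFO] queue.consumer: Heartbeat received from peer
                                                                           
                                                                           
                                                                           
                                                                           
                                                                           
                                                                           
                                                                           
                                                                           
                                                                           
                                                                           
                                                                           
                                                                           
                                                                           
                                                                           
                                                                           
                                                                           
                                                                           


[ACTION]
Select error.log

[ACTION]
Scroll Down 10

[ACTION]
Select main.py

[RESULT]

 error.log │[main.py]                                                      
───────────────────────────────────────────────────────────────────────────
from collections import defaultdict                                        
from pathlib import Path                                                   
from typing import Any                                                     
import logging                                                             
import json                                                                
                                                                           
config = items.handle()                                                    
                                                                           
                                                                           
                                                                           
                                                                           
                                                                           
                                                                           
                                                                           
                                                                           
                                                                           
                                                                           
                                                                           


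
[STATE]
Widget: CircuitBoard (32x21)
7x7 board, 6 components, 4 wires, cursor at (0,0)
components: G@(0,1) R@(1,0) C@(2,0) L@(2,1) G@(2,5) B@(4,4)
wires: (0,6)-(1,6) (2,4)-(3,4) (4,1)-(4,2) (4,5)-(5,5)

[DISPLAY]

   0 1 2 3 4 5 6                
0  [.]  G                   ·   
                            │   
1   R                       ·   
                                
2   C   L           ·   G       
                    │           
3                   ·           
                                
4       · ─ ·       B   ·       
                        │       
5                       ·       
                                
6                               
Cursor: (0,0)                   
                                
                                
                                
                                
                                
                                


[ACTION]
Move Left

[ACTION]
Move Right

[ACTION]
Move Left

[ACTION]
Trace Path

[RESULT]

   0 1 2 3 4 5 6                
0  [.]  G                   ·   
                            │   
1   R                       ·   
                                
2   C   L           ·   G       
                    │           
3                   ·           
                                
4       · ─ ·       B   ·       
                        │       
5                       ·       
                                
6                               
Cursor: (0,0)  Trace: No connect
                                
                                
                                
                                
                                
                                


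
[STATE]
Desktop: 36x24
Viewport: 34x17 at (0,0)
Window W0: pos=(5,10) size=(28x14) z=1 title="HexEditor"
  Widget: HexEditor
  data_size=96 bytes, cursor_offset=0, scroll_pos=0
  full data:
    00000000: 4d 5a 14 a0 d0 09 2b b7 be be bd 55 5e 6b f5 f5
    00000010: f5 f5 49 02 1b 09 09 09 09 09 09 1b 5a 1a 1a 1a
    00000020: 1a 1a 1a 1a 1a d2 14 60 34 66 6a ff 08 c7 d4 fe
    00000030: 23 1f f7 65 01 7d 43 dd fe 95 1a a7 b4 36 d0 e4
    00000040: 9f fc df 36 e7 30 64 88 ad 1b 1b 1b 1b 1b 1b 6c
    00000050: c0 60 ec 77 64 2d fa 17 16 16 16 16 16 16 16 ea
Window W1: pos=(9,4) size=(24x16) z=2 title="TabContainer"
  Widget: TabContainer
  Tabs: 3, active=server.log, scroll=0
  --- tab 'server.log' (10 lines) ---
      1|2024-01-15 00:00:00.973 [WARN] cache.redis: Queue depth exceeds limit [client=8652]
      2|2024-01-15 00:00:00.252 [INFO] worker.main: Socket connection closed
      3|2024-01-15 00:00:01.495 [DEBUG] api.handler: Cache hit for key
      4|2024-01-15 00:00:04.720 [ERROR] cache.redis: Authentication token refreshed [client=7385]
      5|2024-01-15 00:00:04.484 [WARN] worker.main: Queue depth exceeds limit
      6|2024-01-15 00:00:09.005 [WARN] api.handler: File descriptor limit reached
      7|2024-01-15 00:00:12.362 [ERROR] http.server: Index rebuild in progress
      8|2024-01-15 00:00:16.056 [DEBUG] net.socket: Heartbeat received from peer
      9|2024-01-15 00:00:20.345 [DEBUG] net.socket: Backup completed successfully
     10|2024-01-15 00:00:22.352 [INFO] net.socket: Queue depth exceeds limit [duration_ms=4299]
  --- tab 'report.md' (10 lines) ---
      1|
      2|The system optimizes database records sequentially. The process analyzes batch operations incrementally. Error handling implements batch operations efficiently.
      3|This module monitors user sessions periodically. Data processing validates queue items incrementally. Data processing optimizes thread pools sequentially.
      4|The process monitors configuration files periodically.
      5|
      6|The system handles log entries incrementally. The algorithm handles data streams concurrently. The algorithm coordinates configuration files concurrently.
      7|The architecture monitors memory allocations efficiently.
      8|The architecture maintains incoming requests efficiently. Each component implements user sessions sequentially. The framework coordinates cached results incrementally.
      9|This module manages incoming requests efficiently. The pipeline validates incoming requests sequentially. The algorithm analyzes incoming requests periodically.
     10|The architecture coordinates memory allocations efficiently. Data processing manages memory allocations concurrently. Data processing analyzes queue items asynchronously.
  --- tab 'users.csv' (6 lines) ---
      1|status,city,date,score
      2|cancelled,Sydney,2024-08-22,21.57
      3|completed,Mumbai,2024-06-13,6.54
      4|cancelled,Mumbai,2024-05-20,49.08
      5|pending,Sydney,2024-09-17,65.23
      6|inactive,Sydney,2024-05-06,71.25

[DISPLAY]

                                  
                                  
                                  
                                  
         ┏━━━━━━━━━━━━━━━━━━━━━━┓ 
         ┃ TabContainer         ┃ 
         ┠──────────────────────┨ 
         ┃[server.log]│ report.m┃ 
         ┃──────────────────────┃ 
         ┃2024-01-15 00:00:00.97┃ 
     ┏━━━┃2024-01-15 00:00:00.25┃ 
     ┃ He┃2024-01-15 00:00:01.49┃ 
     ┠───┃2024-01-15 00:00:04.72┃ 
     ┃000┃2024-01-15 00:00:04.48┃ 
     ┃000┃2024-01-15 00:00:09.00┃ 
     ┃000┃2024-01-15 00:00:12.36┃ 
     ┃000┃2024-01-15 00:00:16.05┃ 


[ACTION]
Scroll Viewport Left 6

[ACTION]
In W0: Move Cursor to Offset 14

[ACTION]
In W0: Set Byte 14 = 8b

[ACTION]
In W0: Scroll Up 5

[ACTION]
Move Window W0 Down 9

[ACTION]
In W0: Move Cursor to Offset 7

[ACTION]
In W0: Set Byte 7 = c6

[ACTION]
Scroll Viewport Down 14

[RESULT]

         ┃[server.log]│ report.m┃ 
         ┃──────────────────────┃ 
         ┃2024-01-15 00:00:00.97┃ 
     ┏━━━┃2024-01-15 00:00:00.25┃ 
     ┃ He┃2024-01-15 00:00:01.49┃ 
     ┠───┃2024-01-15 00:00:04.72┃ 
     ┃000┃2024-01-15 00:00:04.48┃ 
     ┃000┃2024-01-15 00:00:09.00┃ 
     ┃000┃2024-01-15 00:00:12.36┃ 
     ┃000┃2024-01-15 00:00:16.05┃ 
     ┃000┃2024-01-15 00:00:20.34┃ 
     ┃000┃2024-01-15 00:00:22.35┃ 
     ┃   ┗━━━━━━━━━━━━━━━━━━━━━━┛ 
     ┃                          ┃ 
     ┃                          ┃ 
     ┃                          ┃ 
     ┗━━━━━━━━━━━━━━━━━━━━━━━━━━┛ 
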